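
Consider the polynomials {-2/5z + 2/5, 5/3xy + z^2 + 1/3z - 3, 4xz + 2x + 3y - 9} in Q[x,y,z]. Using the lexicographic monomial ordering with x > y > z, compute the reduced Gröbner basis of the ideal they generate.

G = {x + 1/2y - 3/2, y^2 - 3y + 2, z - 1}

f_1 = -2/5z + 2/5, LT = z.
f_2 = 5/3xy + z^2 + 1/3z - 3, LT = xy.
f_3 = 4xz + 2x + 3y - 9, LT = xz.

S(f_1,f_3): lcm = xz. S = -3/2x - 3/4y + 9/4.
  leading term x: no divisor's leading term divides it; move -3/2x to the remainder.
  leading term y: no divisor's leading term divides it; move -3/4y to the remainder.
  leading term 1: no divisor's leading term divides it; move 9/4 to the remainder.
  remainder -3/2x - 3/4y + 9/4 ≠ 0; add g_4 = -3/2x - 3/4y + 9/4 to the basis.

S(f_2,f_3): lcm = xyz. S = -1/2xy - 3/4y^2 + 9/4y + 3/5z^3 + 1/5z^2 - 9/5z.
  leading term xy: subtract (-3/10)·f_2 from -1/2xy - 3/4y^2 + 9/4y + 3/5z^3 + 1/5z^2 - 9/5z → -3/4y^2 + 9/4y + 3/5z^3 + 1/2z^2 - 17/10z - 9/10
  leading term y^2: no divisor's leading term divides it; move -3/4y^2 to the remainder.
  leading term y: no divisor's leading term divides it; move 9/4y to the remainder.
  leading term z^3: subtract (-3/2z^2)·f_1 from 3/5z^3 + 1/2z^2 - 17/10z - 9/10 → 11/10z^2 - 17/10z - 9/10
  leading term z^2: subtract (-11/4z)·f_1 from 11/10z^2 - 17/10z - 9/10 → -3/5z - 9/10
  leading term z: subtract (3/2)·f_1 from -3/5z - 9/10 → -3/2
  leading term 1: no divisor's leading term divides it; move -3/2 to the remainder.
  remainder -3/4y^2 + 9/4y - 3/2 ≠ 0; add g_5 = -3/4y^2 + 9/4y - 3/2 to the basis.

The other S-polynomials (S(f_1,f_2), S(f_1,g_4), S(f_2,g_4), S(f_3,g_4), S(f_1,g_5), S(f_2,g_5), S(f_3,g_5), S(g_4,g_5)) all reduce to 0 modulo the current basis, so we have a Gröbner basis.
Inter-reduce: drop elements whose leading term is divisible by another's, tail-reduce, and make monic.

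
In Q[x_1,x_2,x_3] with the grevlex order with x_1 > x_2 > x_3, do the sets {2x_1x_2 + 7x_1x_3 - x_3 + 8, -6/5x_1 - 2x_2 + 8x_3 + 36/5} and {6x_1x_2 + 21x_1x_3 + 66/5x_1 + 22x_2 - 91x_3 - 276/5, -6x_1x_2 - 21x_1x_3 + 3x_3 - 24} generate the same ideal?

For a fixed monomial order, each ideal has a unique reduced Gröbner basis; comparing bases decides equality.
Buchberger on the first generating set:
f_1 = 2x_1x_2 + 7x_1x_3 - x_3 + 8, LT = x_1x_2.
f_2 = -6/5x_1 - 2x_2 + 8x_3 + 36/5, LT = x_1.

S(f_1,f_2): lcm = x_1x_2. S = -5/3x_2^2 + 7/2x_1x_3 + 20/3x_2x_3 + 6x_2 - 1/2x_3 + 4.
  leading term x_2^2: no divisor's leading term divides it; move -5/3x_2^2 to the remainder.
  leading term x_1x_3: subtract (-35/12x_3)·f_2 from 7/2x_1x_3 + 20/3x_2x_3 + 6x_2 - 1/2x_3 + 4 → 5/6x_2x_3 + 70/3x_3^2 + 6x_2 + 41/2x_3 + 4
  leading term x_2x_3: no divisor's leading term divides it; move 5/6x_2x_3 to the remainder.
  leading term x_3^2: no divisor's leading term divides it; move 70/3x_3^2 to the remainder.
  leading term x_2: no divisor's leading term divides it; move 6x_2 to the remainder.
  leading term x_3: no divisor's leading term divides it; move 41/2x_3 to the remainder.
  leading term 1: no divisor's leading term divides it; move 4 to the remainder.
  remainder -5/3x_2^2 + 5/6x_2x_3 + 70/3x_3^2 + 6x_2 + 41/2x_3 + 4 ≠ 0; add g_3 = -5/3x_2^2 + 5/6x_2x_3 + 70/3x_3^2 + 6x_2 + 41/2x_3 + 4 to the basis.

The other S-polynomials (S(f_1,g_3), S(f_2,g_3)) all reduce to 0 modulo the current basis, so we have a Gröbner basis.
Inter-reduce: drop elements whose leading term is divisible by another's, tail-reduce, and make monic.
Reduced Gröbner basis: {x_2^2 - 1/2x_2x_3 - 14x_3^2 - 18/5x_2 - 123/10x_3 - 12/5, x_1 + 5/3x_2 - 20/3x_3 - 6}.

Buchberger on the second generating set:
h_1 = 6x_1x_2 + 21x_1x_3 + 66/5x_1 + 22x_2 - 91x_3 - 276/5, LT = x_1x_2.
h_2 = -6x_1x_2 - 21x_1x_3 + 3x_3 - 24, LT = x_1x_2.

S(h_1,h_2): lcm = x_1x_2. S = 11/5x_1 + 11/3x_2 - 44/3x_3 - 66/5.
  leading term x_1: no divisor's leading term divides it; move 11/5x_1 to the remainder.
  leading term x_2: no divisor's leading term divides it; move 11/3x_2 to the remainder.
  leading term x_3: no divisor's leading term divides it; move -44/3x_3 to the remainder.
  leading term 1: no divisor's leading term divides it; move -66/5 to the remainder.
  remainder 11/5x_1 + 11/3x_2 - 44/3x_3 - 66/5 ≠ 0; add k_3 = 11/5x_1 + 11/3x_2 - 44/3x_3 - 66/5 to the basis.

S(h_1,k_3): lcm = x_1x_2. S = -5/3x_2^2 + 7/2x_1x_3 + 20/3x_2x_3 + 11/5x_1 + 29/3x_2 - 91/6x_3 - 46/5.
  leading term x_2^2: no divisor's leading term divides it; move -5/3x_2^2 to the remainder.
  leading term x_1x_3: subtract (35/22x_3)·k_3 from 7/2x_1x_3 + 20/3x_2x_3 + 11/5x_1 + 29/3x_2 - 91/6x_3 - 46/5 → 5/6x_2x_3 + 70/3x_3^2 + 11/5x_1 + 29/3x_2 + 35/6x_3 - 46/5
  leading term x_2x_3: no divisor's leading term divides it; move 5/6x_2x_3 to the remainder.
  leading term x_3^2: no divisor's leading term divides it; move 70/3x_3^2 to the remainder.
  leading term x_1: subtract (1)·k_3 from 11/5x_1 + 29/3x_2 + 35/6x_3 - 46/5 → 6x_2 + 41/2x_3 + 4
  leading term x_2: no divisor's leading term divides it; move 6x_2 to the remainder.
  leading term x_3: no divisor's leading term divides it; move 41/2x_3 to the remainder.
  leading term 1: no divisor's leading term divides it; move 4 to the remainder.
  remainder -5/3x_2^2 + 5/6x_2x_3 + 70/3x_3^2 + 6x_2 + 41/2x_3 + 4 ≠ 0; add k_4 = -5/3x_2^2 + 5/6x_2x_3 + 70/3x_3^2 + 6x_2 + 41/2x_3 + 4 to the basis.

The other S-polynomials (S(h_2,k_3), S(h_1,k_4), S(h_2,k_4), S(k_3,k_4)) all reduce to 0 modulo the current basis, so we have a Gröbner basis.
Inter-reduce: drop elements whose leading term is divisible by another's, tail-reduce, and make monic.
Reduced Gröbner basis: {x_2^2 - 1/2x_2x_3 - 14x_3^2 - 18/5x_2 - 123/10x_3 - 12/5, x_1 + 5/3x_2 - 20/3x_3 - 6}.

These coincide, so the ideals are equal.

Yes, the ideals are equal.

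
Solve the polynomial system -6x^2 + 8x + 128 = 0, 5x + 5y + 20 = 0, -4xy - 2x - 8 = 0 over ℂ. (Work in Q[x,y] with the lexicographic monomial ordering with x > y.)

Compute a lex Gröbner basis by Buchberger's algorithm.
f_1 = -6x^2 + 8x + 128, LT = x^2.
f_2 = 5x + 5y + 20, LT = x.
f_3 = -4xy - 2x - 8, LT = xy.

S(f_1,f_2): lcm = x^2. S = -xy - 16/3x - 64/3.
  reduce S modulo (f_1, f_2, f_3):
  remainder y^2 + 28/3y ≠ 0; add h_4 = y^2 + 28/3y to the basis.

S(f_1,f_3): lcm = x^2y. S = -1/2x^2 - 4/3xy - 2x - 64/3y.
  reduce S modulo (f_1, f_2, f_3, h_4):
  remainder -232/9y ≠ 0; add h_5 = -232/9y to the basis.

The other S-polynomials (S(f_2,f_3), S(f_1,h_4), S(f_2,h_4), S(f_3,h_4), S(f_1,h_5), S(f_2,h_5), S(f_3,h_5), S(h_4,h_5)) all reduce to 0 modulo the current basis, so we have a Gröbner basis.
Inter-reduce: drop elements whose leading term is divisible by another's, tail-reduce, and make monic.
Reduced Gröbner basis: {x + 4, y}.

A lex Gröbner basis eliminates variables successively. Here y depends only on y, with roots {0}; lifting each root through the earlier basis elements recovers the full solutions.
  y = 0: the earlier basis element becomes x + 4 = 0, giving x = -4 — point (-4, 0).

{(-4, 0)}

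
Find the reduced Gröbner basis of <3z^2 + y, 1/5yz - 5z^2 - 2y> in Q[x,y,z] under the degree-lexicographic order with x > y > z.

G = {y^2 + 25/3y, yz - 5/3y, z^2 + 1/3y}

f_1 = 3z^2 + y, LT = z^2.
f_2 = 1/5yz - 5z^2 - 2y, LT = yz.

S(f_1,f_2): lcm = yz^2. S = 25z^3 + 1/3y^2 + 10yz.
  reduce S modulo (f_1, f_2):
  remainder 1/3y^2 + 25/9y ≠ 0; add g_3 = 1/3y^2 + 25/9y to the basis.

The other S-polynomials (S(f_1,g_3), S(f_2,g_3)) all reduce to 0 modulo the current basis, so we have a Gröbner basis.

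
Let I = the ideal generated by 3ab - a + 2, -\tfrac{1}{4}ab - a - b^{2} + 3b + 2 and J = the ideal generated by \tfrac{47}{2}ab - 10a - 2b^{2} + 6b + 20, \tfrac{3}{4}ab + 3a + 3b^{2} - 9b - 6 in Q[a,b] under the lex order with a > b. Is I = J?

Yes, the ideals are equal.

For a fixed monomial order, each ideal has a unique reduced Gröbner basis; comparing bases decides equality.
Buchberger on the first generating set:
f_1 = 3ab - a + 2, LT = ab.
f_2 = -\tfrac{1}{4}ab - a - b^{2} + 3b + 2, LT = ab.

S(f_1,f_2): lcm = ab. S = -\tfrac{13}{3}a - 4b^{2} + 12b + \tfrac{26}{3}.
  leading term a: no divisor's leading term divides it; move -\tfrac{13}{3}a to the remainder.
  leading term b^{2}: no divisor's leading term divides it; move -4b^{2} to the remainder.
  leading term b: no divisor's leading term divides it; move 12b to the remainder.
  leading term 1: no divisor's leading term divides it; move \tfrac{26}{3} to the remainder.
  remainder -\tfrac{13}{3}a - 4b^{2} + 12b + \tfrac{26}{3} ≠ 0; add g_3 = -\tfrac{13}{3}a - 4b^{2} + 12b + \tfrac{26}{3} to the basis.

S(f_1,g_3): lcm = ab. S = -\tfrac{1}{3}a - \tfrac{12}{13}b^{3} + \tfrac{36}{13}b^{2} + 2b + \tfrac{2}{3}.
  leading term a: subtract (\tfrac{1}{13})·g_3 from -\tfrac{1}{3}a - \tfrac{12}{13}b^{3} + \tfrac{36}{13}b^{2} + 2b + \tfrac{2}{3} → -\tfrac{12}{13}b^{3} + \tfrac{40}{13}b^{2} + \tfrac{14}{13}b
  leading term b^{3}: no divisor's leading term divides it; move -\tfrac{12}{13}b^{3} to the remainder.
  leading term b^{2}: no divisor's leading term divides it; move \tfrac{40}{13}b^{2} to the remainder.
  leading term b: no divisor's leading term divides it; move \tfrac{14}{13}b to the remainder.
  remainder -\tfrac{12}{13}b^{3} + \tfrac{40}{13}b^{2} + \tfrac{14}{13}b ≠ 0; add g_4 = -\tfrac{12}{13}b^{3} + \tfrac{40}{13}b^{2} + \tfrac{14}{13}b to the basis.

The other S-polynomials (S(f_2,g_3), S(f_1,g_4), S(f_2,g_4), S(g_3,g_4)) all reduce to 0 modulo the current basis, so we have a Gröbner basis.
Inter-reduce: drop elements whose leading term is divisible by another's, tail-reduce, and make monic.
Reduced Gröbner basis: {a + \tfrac{12}{13}b^{2} - \tfrac{36}{13}b - 2, b^{3} - \tfrac{10}{3}b^{2} - \tfrac{7}{6}b}.

Buchberger on the second generating set:
h_1 = \tfrac{47}{2}ab - 10a - 2b^{2} + 6b + 20, LT = ab.
h_2 = \tfrac{3}{4}ab + 3a + 3b^{2} - 9b - 6, LT = ab.

S(h_1,h_2): lcm = ab. S = -\tfrac{208}{47}a - \tfrac{192}{47}b^{2} + \tfrac{576}{47}b + \tfrac{416}{47}.
  leading term a: no divisor's leading term divides it; move -\tfrac{208}{47}a to the remainder.
  leading term b^{2}: no divisor's leading term divides it; move -\tfrac{192}{47}b^{2} to the remainder.
  leading term b: no divisor's leading term divides it; move \tfrac{576}{47}b to the remainder.
  leading term 1: no divisor's leading term divides it; move \tfrac{416}{47} to the remainder.
  remainder -\tfrac{208}{47}a - \tfrac{192}{47}b^{2} + \tfrac{576}{47}b + \tfrac{416}{47} ≠ 0; add k_3 = -\tfrac{208}{47}a - \tfrac{192}{47}b^{2} + \tfrac{576}{47}b + \tfrac{416}{47} to the basis.

S(h_1,k_3): lcm = ab. S = -\tfrac{20}{47}a - \tfrac{12}{13}b^{3} + \tfrac{1640}{611}b^{2} + \tfrac{106}{47}b + \tfrac{40}{47}.
  leading term a: subtract (\tfrac{5}{52})·k_3 from -\tfrac{20}{47}a - \tfrac{12}{13}b^{3} + \tfrac{1640}{611}b^{2} + \tfrac{106}{47}b + \tfrac{40}{47} → -\tfrac{12}{13}b^{3} + \tfrac{40}{13}b^{2} + \tfrac{14}{13}b
  leading term b^{3}: no divisor's leading term divides it; move -\tfrac{12}{13}b^{3} to the remainder.
  leading term b^{2}: no divisor's leading term divides it; move \tfrac{40}{13}b^{2} to the remainder.
  leading term b: no divisor's leading term divides it; move \tfrac{14}{13}b to the remainder.
  remainder -\tfrac{12}{13}b^{3} + \tfrac{40}{13}b^{2} + \tfrac{14}{13}b ≠ 0; add k_4 = -\tfrac{12}{13}b^{3} + \tfrac{40}{13}b^{2} + \tfrac{14}{13}b to the basis.

The other S-polynomials (S(h_2,k_3), S(h_1,k_4), S(h_2,k_4), S(k_3,k_4)) all reduce to 0 modulo the current basis, so we have a Gröbner basis.
Inter-reduce: drop elements whose leading term is divisible by another's, tail-reduce, and make monic.
Reduced Gröbner basis: {a + \tfrac{12}{13}b^{2} - \tfrac{36}{13}b - 2, b^{3} - \tfrac{10}{3}b^{2} - \tfrac{7}{6}b}.

The two bases agree; hence the ideals are identical.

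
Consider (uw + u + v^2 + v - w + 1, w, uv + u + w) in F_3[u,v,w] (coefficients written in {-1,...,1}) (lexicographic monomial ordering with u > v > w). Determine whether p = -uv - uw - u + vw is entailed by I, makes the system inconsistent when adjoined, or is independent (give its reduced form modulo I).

First compute the reduced Gröbner basis of I by Buchberger's algorithm.
f_1 = uw + u + v^2 + v - w + 1, LT = uw.
f_2 = w, LT = w.
f_3 = uv + u + w, LT = uv.

S(f_1,f_2): lcm = uw. S = u + v^2 + v - w + 1.
  leading term u: no divisor's leading term divides it; move u to the remainder.
  leading term v^2: no divisor's leading term divides it; move v^2 to the remainder.
  leading term v: no divisor's leading term divides it; move v to the remainder.
  leading term w: subtract (-1)·f_2 from -w + 1 → 1
  leading term 1: no divisor's leading term divides it; move 1 to the remainder.
  remainder u + v^2 + v + 1 ≠ 0; add h_4 = u + v^2 + v + 1 to the basis.

S(f_1,f_3): lcm = uvw. S = uv - uw + v^3 + v^2 - vw + v - w^2.
  leading term uv: subtract (1)·f_3 from uv - uw + v^3 + v^2 - vw + v - w^2 → -uw - u + v^3 + v^2 - vw + v - w^2 - w
  leading term uw: subtract (-1)·f_1 from -uw - u + v^3 + v^2 - vw + v - w^2 - w → v^3 - v^2 - vw - v - w^2 + w + 1
  leading term v^3: no divisor's leading term divides it; move v^3 to the remainder.
  leading term v^2: no divisor's leading term divides it; move -v^2 to the remainder.
  leading term vw: subtract (-v)·f_2 from -vw - v - w^2 + w + 1 → -v - w^2 + w + 1
  leading term v: no divisor's leading term divides it; move -v to the remainder.
  leading term w^2: subtract (-w)·f_2 from -w^2 + w + 1 → w + 1
  leading term w: subtract (1)·f_2 from w + 1 → 1
  leading term 1: no divisor's leading term divides it; move 1 to the remainder.
  remainder v^3 - v^2 - v + 1 ≠ 0; add h_5 = v^3 - v^2 - v + 1 to the basis.

The other S-polynomials (S(f_2,f_3), S(f_1,h_4), S(f_2,h_4), S(f_3,h_4), S(f_1,h_5), S(f_2,h_5), S(f_3,h_5), S(h_4,h_5)) all reduce to 0 modulo the current basis, so we have a Gröbner basis.
Inter-reduce: drop elements whose leading term is divisible by another's, tail-reduce, and make monic.
Reduced Gröbner basis: {u + v^2 + v + 1, v^3 - v^2 - v + 1, w}.
Label its elements g_1 = u + v^2 + v + 1, g_2 = v^3 - v^2 - v + 1, g_3 = w.

Reduce p = -uv - uw - u + vw modulo G:
  leading term uv: subtract (-v)·g_1 from -uv - uw - u + vw → -uw - u + v^3 + v^2 + vw + v
  leading term uw: subtract (-w)·g_1 from -uw - u + v^3 + v^2 + vw + v → -u + v^3 + v^2w + v^2 - vw + v + w
  leading term u: subtract (-1)·g_1 from -u + v^3 + v^2w + v^2 - vw + v + w → v^3 + v^2w - v^2 - vw - v + w + 1
  leading term v^3: subtract (1)·g_2 from v^3 + v^2w - v^2 - vw - v + w + 1 → v^2w - vw + w
  leading term v^2w: subtract (v^2)·g_3 from v^2w - vw + w → -vw + w
  leading term vw: subtract (-v)·g_3 from -vw + w → w
  leading term w: subtract (1)·g_3 from w → 0
  normal form = 0.
Since the normal form is 0, p ∈ I.

-uv - uw - u + vw lies in I (it reduces to 0).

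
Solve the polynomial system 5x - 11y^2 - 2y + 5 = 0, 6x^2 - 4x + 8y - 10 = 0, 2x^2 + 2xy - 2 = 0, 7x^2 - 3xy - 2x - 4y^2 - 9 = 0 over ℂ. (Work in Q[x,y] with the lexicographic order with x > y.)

Compute a lex Gröbner basis by Buchberger's algorithm.
f_1 = 5x - 11y^2 - 2y + 5, LT = x.
f_2 = 6x^2 - 4x + 8y - 10, LT = x^2.
f_3 = 2x^2 + 2xy - 2, LT = x^2.
f_4 = 7x^2 - 3xy - 2x - 4y^2 - 9, LT = x^2.

S(f_1,f_2): lcm = x^2. S = -11/5xy^2 - 2/5xy + 5/3x - 4/3y + 5/3.
  leading term xy^2: subtract (-11/25y^2)·f_1 from -11/5xy^2 - 2/5xy + 5/3x - 4/3y + 5/3 → -2/5xy + 5/3x - 121/25y^4 - 22/25y^3 + 11/5y^2 - 4/3y + 5/3
  leading term xy: subtract (-2/25y)·f_1 from -2/5xy + 5/3x - 121/25y^4 - 22/25y^3 + 11/5y^2 - 4/3y + 5/3 → 5/3x - 121/25y^4 - 44/25y^3 + 51/25y^2 - 14/15y + 5/3
  leading term x: subtract (1/3)·f_1 from 5/3x - 121/25y^4 - 44/25y^3 + 51/25y^2 - 14/15y + 5/3 → -121/25y^4 - 44/25y^3 + 428/75y^2 - 4/15y
  leading term y^4: no divisor's leading term divides it; move -121/25y^4 to the remainder.
  leading term y^3: no divisor's leading term divides it; move -44/25y^3 to the remainder.
  leading term y^2: no divisor's leading term divides it; move 428/75y^2 to the remainder.
  leading term y: no divisor's leading term divides it; move -4/15y to the remainder.
  remainder -121/25y^4 - 44/25y^3 + 428/75y^2 - 4/15y ≠ 0; add h_5 = -121/25y^4 - 44/25y^3 + 428/75y^2 - 4/15y to the basis.

S(f_1,f_3): lcm = x^2. S = -11/5xy^2 - 7/5xy + x + 1.
  leading term xy^2: subtract (-11/25y^2)·f_1 from -11/5xy^2 - 7/5xy + x + 1 → -7/5xy + x - 121/25y^4 - 22/25y^3 + 11/5y^2 + 1
  leading term xy: subtract (-7/25y)·f_1 from -7/5xy + x - 121/25y^4 - 22/25y^3 + 11/5y^2 + 1 → x - 121/25y^4 - 99/25y^3 + 41/25y^2 + 7/5y + 1
  leading term x: subtract (1/5)·f_1 from x - 121/25y^4 - 99/25y^3 + 41/25y^2 + 7/5y + 1 → -121/25y^4 - 99/25y^3 + 96/25y^2 + 9/5y
  leading term y^4: subtract (1)·h_5 from -121/25y^4 - 99/25y^3 + 96/25y^2 + 9/5y → -11/5y^3 - 28/15y^2 + 31/15y
  leading term y^3: no divisor's leading term divides it; move -11/5y^3 to the remainder.
  leading term y^2: no divisor's leading term divides it; move -28/15y^2 to the remainder.
  leading term y: no divisor's leading term divides it; move 31/15y to the remainder.
  remainder -11/5y^3 - 28/15y^2 + 31/15y ≠ 0; add h_6 = -11/5y^3 - 28/15y^2 + 31/15y to the basis.

S(f_1,f_4): lcm = x^2. S = -11/5xy^2 + 1/35xy + 9/7x + 4/7y^2 + 9/7.
  leading term xy^2: subtract (-11/25y^2)·f_1 from -11/5xy^2 + 1/35xy + 9/7x + 4/7y^2 + 9/7 → 1/35xy + 9/7x - 121/25y^4 - 22/25y^3 + 97/35y^2 + 9/7
  leading term xy: subtract (1/175y)·f_1 from 1/35xy + 9/7x - 121/25y^4 - 22/25y^3 + 97/35y^2 + 9/7 → 9/7x - 121/25y^4 - 143/175y^3 + 487/175y^2 - 1/35y + 9/7
  leading term x: subtract (9/35)·f_1 from 9/7x - 121/25y^4 - 143/175y^3 + 487/175y^2 - 1/35y + 9/7 → -121/25y^4 - 143/175y^3 + 982/175y^2 + 17/35y
  leading term y^4: subtract (1)·h_5 from -121/25y^4 - 143/175y^3 + 982/175y^2 + 17/35y → 33/35y^3 - 2/21y^2 + 79/105y
  leading term y^3: subtract (-3/7)·h_6 from 33/35y^3 - 2/21y^2 + 79/105y → -94/105y^2 + 172/105y
  leading term y^2: no divisor's leading term divides it; move -94/105y^2 to the remainder.
  leading term y: no divisor's leading term divides it; move 172/105y to the remainder.
  remainder -94/105y^2 + 172/105y ≠ 0; add h_7 = -94/105y^2 + 172/105y to the basis.

S(h_5,h_6): lcm = y^4. S = -16/33y^3 - 29/121y^2 + 20/363y.
  leading term y^3: subtract (80/363)·h_6 from -16/33y^3 - 29/121y^2 + 20/363y → 17/99y^2 - 436/1089y
  leading term y^2: subtract (-595/3102)·h_7 from 17/99y^2 - 436/1089y → -490/5687y
  leading term y: no divisor's leading term divides it; move -490/5687y to the remainder.
  remainder -490/5687y ≠ 0; add h_8 = -490/5687y to the basis.

The other S-polynomials (S(f_2,f_3), S(f_2,f_4), S(f_3,f_4), S(f_1,h_5), S(f_2,h_5), S(f_3,h_5), S(f_4,h_5), S(f_1,h_6), S(f_2,h_6), S(f_3,h_6), S(f_4,h_6), S(f_1,h_7), S(f_2,h_7), S(f_3,h_7), S(f_4,h_7), S(h_5,h_7), S(h_6,h_7), S(f_1,h_8), S(f_2,h_8), S(f_3,h_8), S(f_4,h_8), S(h_5,h_8), S(h_6,h_8), S(h_7,h_8)) all reduce to 0 modulo the current basis, so we have a Gröbner basis.
Inter-reduce: drop elements whose leading term is divisible by another's, tail-reduce, and make monic.
Reduced Gröbner basis: {x + 1, y}.

Elimination: the polynomial y lies in the elimination ideal for y, so y ∈ {0}. For each such y, the remaining basis elements (now univariate) give the rest of the solution.
  y = 0: the earlier basis element becomes x + 1 = 0, giving x = -1 — point (-1, 0).
Check: every point annihilates each of the original generators.

{(-1, 0)}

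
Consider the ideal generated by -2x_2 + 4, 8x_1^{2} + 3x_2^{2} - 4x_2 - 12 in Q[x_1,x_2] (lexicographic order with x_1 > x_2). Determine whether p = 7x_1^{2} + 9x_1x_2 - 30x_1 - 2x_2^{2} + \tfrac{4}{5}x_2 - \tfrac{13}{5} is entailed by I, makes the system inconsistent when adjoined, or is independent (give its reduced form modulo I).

Adjoining 7x_1^{2} + 9x_1x_2 - 30x_1 - 2x_2^{2} + \tfrac{4}{5}x_2 - \tfrac{13}{5} makes the ideal the whole ring: the system is inconsistent.

First compute the reduced Gröbner basis of I by Buchberger's algorithm.
f_1 = -2x_2 + 4, LT = x_2.
f_2 = 8x_1^{2} + 3x_2^{2} - 4x_2 - 12, LT = x_1^{2}.

The S-polynomials (S(f_1,f_2)) all reduce to 0 modulo the current basis, so we have a Gröbner basis.
Inter-reduce: drop elements whose leading term is divisible by another's, tail-reduce, and make monic.
Reduced Gröbner basis: {x_1^{2} - 1, x_2 - 2}.
Label its elements g_1 = x_1^{2} - 1, g_2 = x_2 - 2.

Reduce p = 7x_1^{2} + 9x_1x_2 - 30x_1 - 2x_2^{2} + \tfrac{4}{5}x_2 - \tfrac{13}{5} modulo G:
  leading term x_1^{2}: subtract (7)·g_1 from 7x_1^{2} + 9x_1x_2 - 30x_1 - 2x_2^{2} + \tfrac{4}{5}x_2 - \tfrac{13}{5} → 9x_1x_2 - 30x_1 - 2x_2^{2} + \tfrac{4}{5}x_2 + \tfrac{22}{5}
  leading term x_1x_2: subtract (9x_1)·g_2 from 9x_1x_2 - 30x_1 - 2x_2^{2} + \tfrac{4}{5}x_2 + \tfrac{22}{5} → -12x_1 - 2x_2^{2} + \tfrac{4}{5}x_2 + \tfrac{22}{5}
  leading term x_1: no divisor's leading term divides it; move -12x_1 to the remainder.
  leading term x_2^{2}: subtract (-2x_2)·g_2 from -2x_2^{2} + \tfrac{4}{5}x_2 + \tfrac{22}{5} → -\tfrac{16}{5}x_2 + \tfrac{22}{5}
  leading term x_2: subtract (-\tfrac{16}{5})·g_2 from -\tfrac{16}{5}x_2 + \tfrac{22}{5} → -2
  leading term 1: no divisor's leading term divides it; move -2 to the remainder.
  normal form = -12x_1 - 2.
The normal form is nonzero, so p ∉ I. Since p minus its normal form lies in I, I + (p) = I + (r) where r = -12x_1 - 2; decide whether this ideal is the whole ring.
Run Buchberger on G together with r (pairs among the g_i already reduce to 0 since G is a Gröbner basis):
g_1 = x_1^{2} - 1, LT = x_1^{2}.
g_2 = x_2 - 2, LT = x_2.
r = -12x_1 - 2, LT = x_1.

S(g_1,r): lcm = x_1^{2}. S = -\tfrac{1}{6}x_1 - 1.
  reduce S modulo (g_1, g_2, r):
  remainder -\tfrac{35}{36} ≠ 0; add m_4 = -\tfrac{35}{36} to the basis.

The other S-polynomials (S(g_1,g_2), S(g_2,r), S(g_1,m_4), S(g_2,m_4), S(r,m_4)) all reduce to 0 modulo the current basis, so we have a Gröbner basis.
Inter-reduce: drop elements whose leading term is divisible by another's, tail-reduce, and make monic.
Reduced Gröbner basis: {1}.
The reduced Gröbner basis of I + (p) is {1}: the ideal is the whole ring, so the enlarged system has no common solution — adjoining p is inconsistent.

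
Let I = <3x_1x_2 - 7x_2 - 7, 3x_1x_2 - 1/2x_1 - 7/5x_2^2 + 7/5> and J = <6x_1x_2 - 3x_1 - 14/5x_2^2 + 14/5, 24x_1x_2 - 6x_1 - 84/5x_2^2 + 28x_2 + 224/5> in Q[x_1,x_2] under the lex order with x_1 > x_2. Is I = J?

Since reduced Gröbner bases are canonical representatives of ideals under a given ordering, it suffices to compute and compare them.
Buchberger on the first generating set:
f_1 = 3x_1x_2 - 7x_2 - 7, LT = x_1x_2.
f_2 = 3x_1x_2 - 1/2x_1 - 7/5x_2^2 + 7/5, LT = x_1x_2.

S(f_1,f_2): lcm = x_1x_2. S = 1/6x_1 + 7/15x_2^2 - 7/3x_2 - 14/5.
  reduce S modulo (f_1, f_2):
  remainder 1/6x_1 + 7/15x_2^2 - 7/3x_2 - 14/5 ≠ 0; add g_3 = 1/6x_1 + 7/15x_2^2 - 7/3x_2 - 14/5 to the basis.

S(f_1,g_3): lcm = x_1x_2. S = -14/5x_2^3 + 14x_2^2 + 217/15x_2 - 7/3.
  reduce S modulo (f_1, f_2, g_3):
  remainder -14/5x_2^3 + 14x_2^2 + 217/15x_2 - 7/3 ≠ 0; add g_4 = -14/5x_2^3 + 14x_2^2 + 217/15x_2 - 7/3 to the basis.

The other S-polynomials (S(f_2,g_3), S(f_1,g_4), S(f_2,g_4), S(g_3,g_4)) all reduce to 0 modulo the current basis, so we have a Gröbner basis.
Inter-reduce: drop elements whose leading term is divisible by another's, tail-reduce, and make monic.
Reduced Gröbner basis: {x_1 + 14/5x_2^2 - 14x_2 - 84/5, x_2^3 - 5x_2^2 - 31/6x_2 + 5/6}.

Buchberger on the second generating set:
h_1 = 6x_1x_2 - 3x_1 - 14/5x_2^2 + 14/5, LT = x_1x_2.
h_2 = 24x_1x_2 - 6x_1 - 84/5x_2^2 + 28x_2 + 224/5, LT = x_1x_2.

S(h_1,h_2): lcm = x_1x_2. S = -1/4x_1 + 7/30x_2^2 - 7/6x_2 - 7/5.
  reduce S modulo (h_1, h_2):
  remainder -1/4x_1 + 7/30x_2^2 - 7/6x_2 - 7/5 ≠ 0; add k_3 = -1/4x_1 + 7/30x_2^2 - 7/6x_2 - 7/5 to the basis.

S(h_1,k_3): lcm = x_1x_2. S = -1/2x_1 + 14/15x_2^3 - 77/15x_2^2 - 28/5x_2 + 7/15.
  reduce S modulo (h_1, h_2, k_3):
  remainder 14/15x_2^3 - 28/5x_2^2 - 49/15x_2 + 49/15 ≠ 0; add k_4 = 14/15x_2^3 - 28/5x_2^2 - 49/15x_2 + 49/15 to the basis.

The other S-polynomials (S(h_2,k_3), S(h_1,k_4), S(h_2,k_4), S(k_3,k_4)) all reduce to 0 modulo the current basis, so we have a Gröbner basis.
Inter-reduce: drop elements whose leading term is divisible by another's, tail-reduce, and make monic.
Reduced Gröbner basis: {x_1 - 14/15x_2^2 + 14/3x_2 + 28/5, x_2^3 - 6x_2^2 - 7/2x_2 + 7/2}.

The bases are distinct; the ideals are different.

No, the ideals differ.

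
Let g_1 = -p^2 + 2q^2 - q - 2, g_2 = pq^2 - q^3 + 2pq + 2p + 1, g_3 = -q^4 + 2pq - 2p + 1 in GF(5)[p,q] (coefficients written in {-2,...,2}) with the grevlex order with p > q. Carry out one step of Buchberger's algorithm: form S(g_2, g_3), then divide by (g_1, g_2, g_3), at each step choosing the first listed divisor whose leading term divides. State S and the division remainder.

S(g_2, g_3) = -q^5 + 2pq^3 + 2p^2q + 2pq^2 - 2p^2 + q^2 + p; remainder on division = 0.

lcm(LM(g_2), LM(g_3)) = pq^4.
S = (lcm/LT(g_2))·g_2 − (lcm/LT(g_3))·g_3 = -q^5 + 2pq^3 + 2p^2q + 2pq^2 - 2p^2 + q^2 + p.
Reduce S modulo (g_1, g_2, g_3) in that order:
  leading term q^5: subtract (q)·g_3 from -q^5 + 2pq^3 + 2p^2q + 2pq^2 - 2p^2 + q^2 + p → 2pq^3 + 2p^2q - 2p^2 + 2pq + q^2 + p - q
  leading term pq^3: subtract (2q)·g_2 from 2pq^3 + 2p^2q - 2p^2 + 2pq + q^2 + p - q → 2q^4 + 2p^2q + pq^2 - 2p^2 - 2pq + q^2 + p + 2q
  leading term q^4: subtract (-2)·g_3 from 2q^4 + 2p^2q + pq^2 - 2p^2 - 2pq + q^2 + p + 2q → 2p^2q + pq^2 - 2p^2 + 2pq + q^2 + 2p + 2q + 2
  leading term p^2q: subtract (-2q)·g_1 from 2p^2q + pq^2 - 2p^2 + 2pq + q^2 + 2p + 2q + 2 → pq^2 - q^3 - 2p^2 + 2pq - q^2 + 2p - 2q + 2
  leading term pq^2: subtract (1)·g_2 from pq^2 - q^3 - 2p^2 + 2pq - q^2 + 2p - 2q + 2 → -2p^2 - q^2 - 2q + 1
  leading term p^2: subtract (2)·g_1 from -2p^2 - q^2 - 2q + 1 → 0
The remainder is 0, so this S-polynomial contributes no new basis element.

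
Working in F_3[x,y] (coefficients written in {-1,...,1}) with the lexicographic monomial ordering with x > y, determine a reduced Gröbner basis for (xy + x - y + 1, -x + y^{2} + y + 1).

G = {x - y^{2} - y - 1, y^{3} - y^{2} + y - 1}

f_1 = xy + x - y + 1, LT = xy.
f_2 = -x + y^{2} + y + 1, LT = x.

S(f_1,f_2): lcm = xy. S = x + y^{3} + y^{2} + 1.
  reduce S modulo (f_1, f_2):
  remainder y^{3} - y^{2} + y - 1 ≠ 0; add g_3 = y^{3} - y^{2} + y - 1 to the basis.

The other S-polynomials (S(f_1,g_3), S(f_2,g_3)) all reduce to 0 modulo the current basis, so we have a Gröbner basis.
Inter-reduce: drop elements whose leading term is divisible by another's, tail-reduce, and make monic.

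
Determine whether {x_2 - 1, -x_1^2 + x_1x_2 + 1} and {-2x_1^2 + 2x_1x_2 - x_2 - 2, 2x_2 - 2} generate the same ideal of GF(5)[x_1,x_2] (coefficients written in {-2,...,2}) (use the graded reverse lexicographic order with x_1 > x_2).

For a fixed monomial order, each ideal has a unique reduced Gröbner basis; comparing bases decides equality.
Buchberger on the first generating set:
f_1 = x_2 - 1, LT = x_2.
f_2 = -x_1^2 + x_1x_2 + 1, LT = x_1^2.

The S-polynomials (S(f_1,f_2)) all reduce to 0 modulo the current basis, so we have a Gröbner basis.
Inter-reduce: drop elements whose leading term is divisible by another's, tail-reduce, and make monic.
Reduced Gröbner basis: {x_1^2 - x_1 - 1, x_2 - 1}.

Buchberger on the second generating set:
h_1 = -2x_1^2 + 2x_1x_2 - x_2 - 2, LT = x_1^2.
h_2 = 2x_2 - 2, LT = x_2.

The S-polynomials (S(h_1,h_2)) all reduce to 0 modulo the current basis, so we have a Gröbner basis.
Inter-reduce: drop elements whose leading term is divisible by another's, tail-reduce, and make monic.
Reduced Gröbner basis: {x_1^2 - x_1 - 1, x_2 - 1}.

Same reduced basis, so the two generating sets span the same ideal.

Yes, the ideals are equal.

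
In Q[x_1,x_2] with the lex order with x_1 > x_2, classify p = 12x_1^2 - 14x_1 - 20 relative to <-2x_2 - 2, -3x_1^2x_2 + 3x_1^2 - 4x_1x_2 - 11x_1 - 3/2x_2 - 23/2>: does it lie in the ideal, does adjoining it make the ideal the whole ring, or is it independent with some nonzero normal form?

12x_1^2 - 14x_1 - 20 lies in I (it reduces to 0).

First compute the reduced Gröbner basis of I by Buchberger's algorithm.
f_1 = -2x_2 - 2, LT = x_2.
f_2 = -3x_1^2x_2 + 3x_1^2 - 4x_1x_2 - 11x_1 - 3/2x_2 - 23/2, LT = x_1^2x_2.

S(f_1,f_2): lcm = x_1^2x_2. S = 2x_1^2 - 4/3x_1x_2 - 11/3x_1 - 1/2x_2 - 23/6.
  leading term x_1^2: no divisor's leading term divides it; move 2x_1^2 to the remainder.
  leading term x_1x_2: subtract (2/3x_1)·f_1 from -4/3x_1x_2 - 11/3x_1 - 1/2x_2 - 23/6 → -7/3x_1 - 1/2x_2 - 23/6
  leading term x_1: no divisor's leading term divides it; move -7/3x_1 to the remainder.
  leading term x_2: subtract (1/4)·f_1 from -1/2x_2 - 23/6 → -10/3
  leading term 1: no divisor's leading term divides it; move -10/3 to the remainder.
  remainder 2x_1^2 - 7/3x_1 - 10/3 ≠ 0; add h_3 = 2x_1^2 - 7/3x_1 - 10/3 to the basis.

The other S-polynomials (S(f_1,h_3), S(f_2,h_3)) all reduce to 0 modulo the current basis, so we have a Gröbner basis.
Inter-reduce: drop elements whose leading term is divisible by another's, tail-reduce, and make monic.
Reduced Gröbner basis: {x_1^2 - 7/6x_1 - 5/3, x_2 + 1}.
Label its elements g_1 = x_1^2 - 7/6x_1 - 5/3, g_2 = x_2 + 1.

Reduce p = 12x_1^2 - 14x_1 - 20 modulo G:
  leading term x_1^2: subtract (12)·g_1 from 12x_1^2 - 14x_1 - 20 → 0
  normal form = 0.
Since the normal form is 0, p ∈ I.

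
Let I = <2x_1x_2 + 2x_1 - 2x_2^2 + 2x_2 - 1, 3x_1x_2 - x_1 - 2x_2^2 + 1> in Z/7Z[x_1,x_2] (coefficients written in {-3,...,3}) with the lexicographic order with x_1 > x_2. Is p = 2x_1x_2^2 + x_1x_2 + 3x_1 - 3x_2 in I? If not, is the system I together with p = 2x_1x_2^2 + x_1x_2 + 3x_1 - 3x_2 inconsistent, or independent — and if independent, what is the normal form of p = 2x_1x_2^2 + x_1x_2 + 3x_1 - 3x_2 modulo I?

First compute the reduced Gröbner basis of I by Buchberger's algorithm.
f_1 = 2x_1x_2 + 2x_1 - 2x_2^2 + 2x_2 - 1, LT = x_1x_2.
f_2 = 3x_1x_2 - x_1 - 2x_2^2 + 1, LT = x_1x_2.

S(f_1,f_2): lcm = x_1x_2. S = -x_1 + 2x_2^2 + x_2 - 2.
  leading term x_1: no divisor's leading term divides it; move -x_1 to the remainder.
  leading term x_2^2: no divisor's leading term divides it; move 2x_2^2 to the remainder.
  leading term x_2: no divisor's leading term divides it; move x_2 to the remainder.
  leading term 1: no divisor's leading term divides it; move -2 to the remainder.
  remainder -x_1 + 2x_2^2 + x_2 - 2 ≠ 0; add h_3 = -x_1 + 2x_2^2 + x_2 - 2 to the basis.

S(f_1,h_3): lcm = x_1x_2. S = x_1 + 2x_2^3 - x_2 + 3.
  leading term x_1: subtract (-1)·h_3 from x_1 + 2x_2^3 - x_2 + 3 → 2x_2^3 + 2x_2^2 + 1
  leading term x_2^3: no divisor's leading term divides it; move 2x_2^3 to the remainder.
  leading term x_2^2: no divisor's leading term divides it; move 2x_2^2 to the remainder.
  leading term 1: no divisor's leading term divides it; move 1 to the remainder.
  remainder 2x_2^3 + 2x_2^2 + 1 ≠ 0; add h_4 = 2x_2^3 + 2x_2^2 + 1 to the basis.

S(f_2,h_3): lcm = x_1x_2. S = 2x_1 + 2x_2^3 - 2x_2^2 - 2x_2 - 2.
  leading term x_1: subtract (-2)·h_3 from 2x_1 + 2x_2^3 - 2x_2^2 - 2x_2 - 2 → 2x_2^3 + 2x_2^2 + 1
  leading term x_2^3: subtract (1)·h_4 from 2x_2^3 + 2x_2^2 + 1 → 0
  remainder 0.

S(f_1,h_4): lcm = x_1x_2^3. S = 3x_1 - x_2^4 + x_2^3 + 3x_2^2.
  leading term x_1: subtract (-3)·h_3 from 3x_1 - x_2^4 + x_2^3 + 3x_2^2 → -x_2^4 + x_2^3 + 2x_2^2 + 3x_2 + 1
  leading term x_2^4: subtract (3x_2)·h_4 from -x_2^4 + x_2^3 + 2x_2^2 + 3x_2 + 1 → 2x_2^3 + 2x_2^2 + 1
  leading term x_2^3: subtract (1)·h_4 from 2x_2^3 + 2x_2^2 + 1 → 0
  remainder 0.

S(f_2,h_4): lcm = x_1x_2^3. S = x_1x_2^2 + 3x_1 - 3x_2^4 - 2x_2^2.
  leading term x_1x_2^2: subtract (-3x_2)·f_1 from x_1x_2^2 + 3x_1 - 3x_2^4 - 2x_2^2 → -x_1x_2 + 3x_1 - 3x_2^4 + x_2^3 - 3x_2^2 - 3x_2
  leading term x_1x_2: subtract (3)·f_1 from -x_1x_2 + 3x_1 - 3x_2^4 + x_2^3 - 3x_2^2 - 3x_2 → -3x_1 - 3x_2^4 + x_2^3 + 3x_2^2 - 2x_2 + 3
  leading term x_1: subtract (3)·h_3 from -3x_1 - 3x_2^4 + x_2^3 + 3x_2^2 - 2x_2 + 3 → -3x_2^4 + x_2^3 - 3x_2^2 + 2x_2 + 2
  leading term x_2^4: subtract (2x_2)·h_4 from -3x_2^4 + x_2^3 - 3x_2^2 + 2x_2 + 2 → -3x_2^3 - 3x_2^2 + 2
  leading term x_2^3: subtract (2)·h_4 from -3x_2^3 - 3x_2^2 + 2 → 0
  remainder 0.

S(h_3,h_4): leading monomials are coprime, so the S-polynomial reduces to 0 (Buchberger's first criterion).
Every S-polynomial of the final basis reduces to 0, so we have a Gröbner basis.
Inter-reduce: drop elements whose leading term is divisible by another's, tail-reduce, and make monic.
Reduced Gröbner basis: {x_1 - 2x_2^2 - x_2 + 2, x_2^3 + x_2^2 - 3}.
Label its elements g_1 = x_1 - 2x_2^2 - x_2 + 2, g_2 = x_2^3 + x_2^2 - 3.

Reduce p = 2x_1x_2^2 + x_1x_2 + 3x_1 - 3x_2 modulo G:
  leading term x_1x_2^2: subtract (2x_2^2)·g_1 from 2x_1x_2^2 + x_1x_2 + 3x_1 - 3x_2 → x_1x_2 + 3x_1 - 3x_2^4 + 2x_2^3 + 3x_2^2 - 3x_2
  leading term x_1x_2: subtract (x_2)·g_1 from x_1x_2 + 3x_1 - 3x_2^4 + 2x_2^3 + 3x_2^2 - 3x_2 → 3x_1 - 3x_2^4 - 3x_2^3 - 3x_2^2 + 2x_2
  leading term x_1: subtract (3)·g_1 from 3x_1 - 3x_2^4 - 3x_2^3 - 3x_2^2 + 2x_2 → -3x_2^4 - 3x_2^3 + 3x_2^2 - 2x_2 + 1
  leading term x_2^4: subtract (-3x_2)·g_2 from -3x_2^4 - 3x_2^3 + 3x_2^2 - 2x_2 + 1 → 3x_2^2 + 3x_2 + 1
  leading term x_2^2: no divisor's leading term divides it; move 3x_2^2 to the remainder.
  leading term x_2: no divisor's leading term divides it; move 3x_2 to the remainder.
  leading term 1: no divisor's leading term divides it; move 1 to the remainder.
  normal form = 3x_2^2 + 3x_2 + 1.
The normal form is nonzero, so p ∉ I. Since p minus its normal form lies in I, I + (p) = I + (r) where r = 3x_2^2 + 3x_2 + 1; decide whether this ideal is the whole ring.
Run Buchberger on G together with r (pairs among the g_i already reduce to 0 since G is a Gröbner basis):
g_1 = x_1 - 2x_2^2 - x_2 + 2, LT = x_1.
g_2 = x_2^3 + x_2^2 - 3, LT = x_2^3.
r = 3x_2^2 + 3x_2 + 1, LT = x_2^2.

S(g_1,g_2): leading monomials are coprime, so the S-polynomial reduces to 0 (Buchberger's first criterion).
S(g_1,r): leading monomials are coprime, so the S-polynomial reduces to 0 (Buchberger's first criterion).
S(g_2,r): lcm = x_2^3. S = 2x_2 - 3.
  leading term x_2: no divisor's leading term divides it; move 2x_2 to the remainder.
  leading term 1: no divisor's leading term divides it; move -3 to the remainder.
  remainder 2x_2 - 3 ≠ 0; add m_4 = 2x_2 - 3 to the basis.

S(g_1,m_4): leading monomials are coprime, so the S-polynomial reduces to 0 (Buchberger's first criterion).
S(g_2,m_4): lcm = x_2^3. S = -x_2^2 - 3.
  leading term x_2^2: subtract (2)·r from -x_2^2 - 3 → x_2 + 2
  leading term x_2: subtract (-3)·m_4 from x_2 + 2 → 0
  remainder 0.

S(r,m_4): lcm = x_2^2. S = -x_2 - 2.
  leading term x_2: subtract (3)·m_4 from -x_2 - 2 → 0
  remainder 0.

Every S-polynomial of the final basis reduces to 0, so we have a Gröbner basis.
Inter-reduce: drop elements whose leading term is divisible by another's, tail-reduce, and make monic.
Reduced Gröbner basis: {x_1 + 3, x_2 + 2}.
The reduced Gröbner basis of I + (p) is {x_1 + 3, x_2 + 2} ≠ {1}, a proper ideal, so the enlarged system stays consistent: p is independent of I, with normal form 3x_2^2 + 3x_2 + 1.

2x_1x_2^2 + x_1x_2 + 3x_1 - 3x_2 is independent of I; its normal form modulo I is 3x_2^2 + 3x_2 + 1.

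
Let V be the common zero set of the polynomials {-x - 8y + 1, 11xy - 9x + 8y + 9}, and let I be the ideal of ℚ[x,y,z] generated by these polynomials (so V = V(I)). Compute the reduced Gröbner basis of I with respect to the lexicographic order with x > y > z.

f_1 = -x - 8y + 1, LT = x.
f_2 = 11xy - 9x + 8y + 9, LT = xy.

S(f_1,f_2): lcm = xy. S = 9/11x + 8y² - 19/11y - 9/11.
  leading term x: subtract (-9/11)·f_1 from 9/11x + 8y² - 19/11y - 9/11 → 8y² - 91/11y
  leading term y²: no divisor's leading term divides it; move 8y² to the remainder.
  leading term y: no divisor's leading term divides it; move -91/11y to the remainder.
  remainder 8y² - 91/11y ≠ 0; add g_3 = 8y² - 91/11y to the basis.

S(f_1,g_3): leading monomials are coprime, so the S-polynomial reduces to 0 (Buchberger's first criterion).
S(f_2,g_3): lcm = xy². S = 19/88xy + 8/11y² + 9/11y.
  leading term xy: subtract (-19/88y)·f_1 from 19/88xy + 8/11y² + 9/11y → -y² + 91/88y
  leading term y²: subtract (-⅛)·g_3 from -y² + 91/88y → 0
  remainder 0.

Every S-polynomial of the final basis reduces to 0, so we have a Gröbner basis.
Inter-reduce: drop elements whose leading term is divisible by another's, tail-reduce, and make monic.

G = {x + 8y - 1, y² - 91/88y}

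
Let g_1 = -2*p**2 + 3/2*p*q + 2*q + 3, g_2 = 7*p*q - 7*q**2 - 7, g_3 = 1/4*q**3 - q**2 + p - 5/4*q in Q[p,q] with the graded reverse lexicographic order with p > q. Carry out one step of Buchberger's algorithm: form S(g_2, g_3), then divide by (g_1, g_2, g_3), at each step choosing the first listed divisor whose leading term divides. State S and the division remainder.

lcm(LM(g_2), LM(g_3)) = p*q**3.
S = (lcm/LT(g_2))·g_2 − (lcm/LT(g_3))·g_3 = -q**4 + 4*p*q**2 - 4*p**2 + 5*p*q - q**2.
Reduce S modulo (g_1, g_2, g_3) in that order:
  leading term q**4: subtract (-4*q)·g_3 from -q**4 + 4*p*q**2 - 4*p**2 + 5*p*q - q**2 → 4*p*q**2 - 4*q**3 - 4*p**2 + 9*p*q - 6*q**2
  leading term p*q**2: subtract (4/7*q)·g_2 from 4*p*q**2 - 4*q**3 - 4*p**2 + 9*p*q - 6*q**2 → -4*p**2 + 9*p*q - 6*q**2 + 4*q
  leading term p**2: subtract (2)·g_1 from -4*p**2 + 9*p*q - 6*q**2 + 4*q → 6*p*q - 6*q**2 - 6
  leading term p*q: subtract (6/7)·g_2 from 6*p*q - 6*q**2 - 6 → 0
The remainder is 0, so this S-polynomial contributes no new basis element.

S(g_2, g_3) = -q**4 + 4*p*q**2 - 4*p**2 + 5*p*q - q**2; remainder on division = 0.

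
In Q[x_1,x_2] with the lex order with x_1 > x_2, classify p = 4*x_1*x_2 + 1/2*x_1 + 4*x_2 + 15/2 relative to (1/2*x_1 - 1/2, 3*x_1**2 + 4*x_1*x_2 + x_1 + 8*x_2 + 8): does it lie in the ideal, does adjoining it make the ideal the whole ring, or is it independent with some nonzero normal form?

First compute the reduced Gröbner basis of I by Buchberger's algorithm.
f_1 = 1/2*x_1 - 1/2, LT = x_1.
f_2 = 3*x_1**2 + 4*x_1*x_2 + x_1 + 8*x_2 + 8, LT = x_1**2.

S(f_1,f_2): lcm = x_1**2. S = -4/3*x_1*x_2 - 4/3*x_1 - 8/3*x_2 - 8/3.
  leading term x_1*x_2: subtract (-8/3*x_2)·f_1 from -4/3*x_1*x_2 - 4/3*x_1 - 8/3*x_2 - 8/3 → -4/3*x_1 - 4*x_2 - 8/3
  leading term x_1: subtract (-8/3)·f_1 from -4/3*x_1 - 4*x_2 - 8/3 → -4*x_2 - 4
  leading term x_2: no divisor's leading term divides it; move -4*x_2 to the remainder.
  leading term 1: no divisor's leading term divides it; move -4 to the remainder.
  remainder -4*x_2 - 4 ≠ 0; add h_3 = -4*x_2 - 4 to the basis.

The other S-polynomials (S(f_1,h_3), S(f_2,h_3)) all reduce to 0 modulo the current basis, so we have a Gröbner basis.
Inter-reduce: drop elements whose leading term is divisible by another's, tail-reduce, and make monic.
Reduced Gröbner basis: {x_1 - 1, x_2 + 1}.
Label its elements g_1 = x_1 - 1, g_2 = x_2 + 1.

Reduce p = 4*x_1*x_2 + 1/2*x_1 + 4*x_2 + 15/2 modulo G:
  leading term x_1*x_2: subtract (4*x_2)·g_1 from 4*x_1*x_2 + 1/2*x_1 + 4*x_2 + 15/2 → 1/2*x_1 + 8*x_2 + 15/2
  leading term x_1: subtract (1/2)·g_1 from 1/2*x_1 + 8*x_2 + 15/2 → 8*x_2 + 8
  leading term x_2: subtract (8)·g_2 from 8*x_2 + 8 → 0
  normal form = 0.
Since the normal form is 0, p ∈ I.

4*x_1*x_2 + 1/2*x_1 + 4*x_2 + 15/2 lies in I (it reduces to 0).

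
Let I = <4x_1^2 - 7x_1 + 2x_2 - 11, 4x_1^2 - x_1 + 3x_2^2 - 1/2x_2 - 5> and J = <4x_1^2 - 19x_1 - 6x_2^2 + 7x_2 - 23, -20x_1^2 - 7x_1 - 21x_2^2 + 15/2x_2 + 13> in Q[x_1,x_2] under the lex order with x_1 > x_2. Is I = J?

Yes, the ideals are equal.

Equality of ideals is decidable: compute both reduced Gröbner bases (unique for the ordering) and check whether they agree.
Buchberger on the first generating set:
f_1 = 4x_1^2 - 7x_1 + 2x_2 - 11, LT = x_1^2.
f_2 = 4x_1^2 - x_1 + 3x_2^2 - 1/2x_2 - 5, LT = x_1^2.

S(f_1,f_2): lcm = x_1^2. S = -3/2x_1 - 3/4x_2^2 + 5/8x_2 - 3/2.
  reduce S modulo (f_1, f_2):
  remainder -3/2x_1 - 3/4x_2^2 + 5/8x_2 - 3/2 ≠ 0; add g_3 = -3/2x_1 - 3/4x_2^2 + 5/8x_2 - 3/2 to the basis.

S(f_1,g_3): lcm = x_1^2. S = -1/2x_1x_2^2 + 5/12x_1x_2 - 11/4x_1 + 1/2x_2 - 11/4.
  reduce S modulo (f_1, f_2, g_3):
  remainder 1/4x_2^4 - 5/12x_2^3 + 295/144x_2^2 - 17/16x_2 ≠ 0; add g_4 = 1/4x_2^4 - 5/12x_2^3 + 295/144x_2^2 - 17/16x_2 to the basis.

The other S-polynomials (S(f_2,g_3), S(f_1,g_4), S(f_2,g_4), S(g_3,g_4)) all reduce to 0 modulo the current basis, so we have a Gröbner basis.
Inter-reduce: drop elements whose leading term is divisible by another's, tail-reduce, and make monic.
Reduced Gröbner basis: {x_1 + 1/2x_2^2 - 5/12x_2 + 1, x_2^4 - 5/3x_2^3 + 295/36x_2^2 - 17/4x_2}.

Buchberger on the second generating set:
h_1 = 4x_1^2 - 19x_1 - 6x_2^2 + 7x_2 - 23, LT = x_1^2.
h_2 = -20x_1^2 - 7x_1 - 21x_2^2 + 15/2x_2 + 13, LT = x_1^2.

S(h_1,h_2): lcm = x_1^2. S = -51/10x_1 - 51/20x_2^2 + 17/8x_2 - 51/10.
  reduce S modulo (h_1, h_2):
  remainder -51/10x_1 - 51/20x_2^2 + 17/8x_2 - 51/10 ≠ 0; add k_3 = -51/10x_1 - 51/20x_2^2 + 17/8x_2 - 51/10 to the basis.

S(h_1,k_3): lcm = x_1^2. S = -1/2x_1x_2^2 + 5/12x_1x_2 - 23/4x_1 - 3/2x_2^2 + 7/4x_2 - 23/4.
  reduce S modulo (h_1, h_2, k_3):
  remainder 1/4x_2^4 - 5/12x_2^3 + 295/144x_2^2 - 17/16x_2 ≠ 0; add k_4 = 1/4x_2^4 - 5/12x_2^3 + 295/144x_2^2 - 17/16x_2 to the basis.

The other S-polynomials (S(h_2,k_3), S(h_1,k_4), S(h_2,k_4), S(k_3,k_4)) all reduce to 0 modulo the current basis, so we have a Gröbner basis.
Inter-reduce: drop elements whose leading term is divisible by another's, tail-reduce, and make monic.
Reduced Gröbner basis: {x_1 + 1/2x_2^2 - 5/12x_2 + 1, x_2^4 - 5/3x_2^3 + 295/36x_2^2 - 17/4x_2}.

The two bases agree; hence the ideals are identical.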